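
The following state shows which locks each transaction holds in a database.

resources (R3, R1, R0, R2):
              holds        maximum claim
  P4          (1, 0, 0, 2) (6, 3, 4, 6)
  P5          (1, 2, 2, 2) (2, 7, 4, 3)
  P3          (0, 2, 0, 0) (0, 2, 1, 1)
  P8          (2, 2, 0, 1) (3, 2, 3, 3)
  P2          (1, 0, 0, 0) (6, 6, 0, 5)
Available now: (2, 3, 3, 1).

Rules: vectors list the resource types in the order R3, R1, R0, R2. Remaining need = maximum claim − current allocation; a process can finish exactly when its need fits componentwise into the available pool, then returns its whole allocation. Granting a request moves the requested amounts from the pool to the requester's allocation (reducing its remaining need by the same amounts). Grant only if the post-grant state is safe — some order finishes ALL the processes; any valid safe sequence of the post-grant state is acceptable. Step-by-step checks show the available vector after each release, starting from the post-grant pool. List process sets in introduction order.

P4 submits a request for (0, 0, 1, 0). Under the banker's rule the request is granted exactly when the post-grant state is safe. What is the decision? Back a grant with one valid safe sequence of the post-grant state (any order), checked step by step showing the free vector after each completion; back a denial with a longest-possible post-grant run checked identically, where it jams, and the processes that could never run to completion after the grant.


GRANT. The post-grant state is safe; one safe sequence: P3, P5, P8, P4, P2.
Key observation: after the grant the pool drops to (2, 3, 2, 1), which still lets P3 finish first and unwind the rest.
Verifying the post-grant state step by step:
  pool = (2, 3, 2, 1)
  run P3 (needs (0, 0, 1, 1), free (2, 3, 2, 1)); after release of (0, 2, 0, 0) the pool is (2, 5, 2, 1)
  run P5 (needs (1, 5, 2, 1), free (2, 5, 2, 1)); after release of (1, 2, 2, 2) the pool is (3, 7, 4, 3)
  run P8 (needs (1, 0, 3, 2), free (3, 7, 4, 3)); after release of (2, 2, 0, 1) the pool is (5, 9, 4, 4)
  run P4 (needs (5, 3, 3, 4), free (5, 9, 4, 4)); after release of (1, 0, 1, 2) the pool is (6, 9, 5, 6)
  run P2 (needs (5, 6, 0, 5), free (6, 9, 5, 6)); after release of (1, 0, 0, 0) the pool is (7, 9, 5, 6)


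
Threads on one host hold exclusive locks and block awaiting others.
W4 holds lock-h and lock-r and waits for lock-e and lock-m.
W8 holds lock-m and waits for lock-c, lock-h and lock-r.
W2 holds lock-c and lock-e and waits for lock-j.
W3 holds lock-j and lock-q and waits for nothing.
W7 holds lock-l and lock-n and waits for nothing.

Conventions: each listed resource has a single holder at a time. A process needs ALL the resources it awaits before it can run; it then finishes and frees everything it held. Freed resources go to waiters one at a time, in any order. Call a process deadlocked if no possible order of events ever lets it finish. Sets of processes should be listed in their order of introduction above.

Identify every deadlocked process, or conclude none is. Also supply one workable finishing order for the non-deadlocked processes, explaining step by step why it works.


The deadlocked set is W4 and W8.
Key observation: the waits loop around W4 -> W8 -> W4 with no way out; no other process is dragged down with it.
One completion order for the rest: W3, W2, W7.
Walking it through:
  W3: no waits; runs immediately, freeing lock-j and lock-q
  W2: everything it awaited (lock-j) is free; runs, freeing lock-c and lock-e
  W7: no waits; runs immediately, freeing lock-l and lock-n


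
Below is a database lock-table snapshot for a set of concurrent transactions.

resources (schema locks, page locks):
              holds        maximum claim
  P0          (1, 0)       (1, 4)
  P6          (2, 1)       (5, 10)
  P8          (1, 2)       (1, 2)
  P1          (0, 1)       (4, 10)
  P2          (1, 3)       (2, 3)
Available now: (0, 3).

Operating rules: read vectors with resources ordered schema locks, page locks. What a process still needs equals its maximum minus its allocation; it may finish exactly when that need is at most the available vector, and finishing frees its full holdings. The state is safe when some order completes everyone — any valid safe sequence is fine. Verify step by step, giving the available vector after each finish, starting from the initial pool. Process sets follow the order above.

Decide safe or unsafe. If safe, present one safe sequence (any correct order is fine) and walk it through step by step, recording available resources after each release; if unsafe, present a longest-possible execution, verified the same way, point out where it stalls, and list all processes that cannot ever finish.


UNSAFE.
Key observation: page locks is the bottleneck — with P8, P0, P2 done the pool holds (3, 8), short of every remaining need.
A maximal execution: P8, P0, P2 — then nothing else fits. Step-by-step check:
  pool = (0, 3)
  run P8 (needs (0, 0), free (0, 3)); after release of (1, 2) the pool is (1, 5)
  run P0 (needs (0, 4), free (1, 5)); after release of (1, 0) the pool is (2, 5)
  run P2 (needs (1, 0), free (2, 5)); after release of (1, 3) the pool is (3, 8)
  blocked: P6 wants (3, 9), pool (3, 8) — not enough page locks
  blocked: P1 wants (4, 9), pool (3, 8) — not enough schema locks and page locks
Never able to finish: P6 and P1.


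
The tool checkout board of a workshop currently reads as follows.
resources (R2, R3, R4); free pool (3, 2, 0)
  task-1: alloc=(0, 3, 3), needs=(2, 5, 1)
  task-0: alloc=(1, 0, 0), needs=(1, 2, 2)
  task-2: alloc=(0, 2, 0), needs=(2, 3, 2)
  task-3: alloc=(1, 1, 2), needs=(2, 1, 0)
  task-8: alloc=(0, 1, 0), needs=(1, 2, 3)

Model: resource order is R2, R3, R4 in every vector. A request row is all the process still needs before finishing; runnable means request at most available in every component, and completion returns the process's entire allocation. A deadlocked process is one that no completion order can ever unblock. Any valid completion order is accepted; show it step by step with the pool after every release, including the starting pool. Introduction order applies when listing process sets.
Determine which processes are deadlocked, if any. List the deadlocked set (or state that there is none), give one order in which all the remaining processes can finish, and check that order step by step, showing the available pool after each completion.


Nothing here is deadlocked.
Key observation: starting with task-3, each completion frees enough for the next — no one is permanently blocked.
The rest can finish in the order task-3, task-2, task-1, task-8, task-0. Walking it through:
  pool = (3, 2, 0)
  run task-3 (needs (2, 1, 0), free (3, 2, 0)); after release of (1, 1, 2) the pool is (4, 3, 2)
  run task-2 (needs (2, 3, 2), free (4, 3, 2)); after release of (0, 2, 0) the pool is (4, 5, 2)
  run task-1 (needs (2, 5, 1), free (4, 5, 2)); after release of (0, 3, 3) the pool is (4, 8, 5)
  run task-8 (needs (1, 2, 3), free (4, 8, 5)); after release of (0, 1, 0) the pool is (4, 9, 5)
  run task-0 (needs (1, 2, 2), free (4, 9, 5)); after release of (1, 0, 0) the pool is (5, 9, 5)


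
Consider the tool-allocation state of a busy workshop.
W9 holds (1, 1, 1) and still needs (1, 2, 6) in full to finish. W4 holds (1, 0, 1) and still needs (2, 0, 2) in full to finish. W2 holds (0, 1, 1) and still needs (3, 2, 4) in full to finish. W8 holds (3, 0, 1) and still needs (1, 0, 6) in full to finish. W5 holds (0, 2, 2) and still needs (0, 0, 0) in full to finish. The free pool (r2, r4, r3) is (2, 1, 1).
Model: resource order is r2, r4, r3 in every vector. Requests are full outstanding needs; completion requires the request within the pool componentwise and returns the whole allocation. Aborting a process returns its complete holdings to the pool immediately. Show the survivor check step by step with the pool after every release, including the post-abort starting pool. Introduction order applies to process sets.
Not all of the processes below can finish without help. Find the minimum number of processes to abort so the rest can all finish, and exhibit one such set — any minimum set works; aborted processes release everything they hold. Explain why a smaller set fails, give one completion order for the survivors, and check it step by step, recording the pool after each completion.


Abort W8.
Key observation: before aborting W8, W9 was permanently blocked — no order could ever run it; afterwards it completes at step 4.
Minimality: the empty abort set fails — the state is deadlocked as it stands.
Survivors finish in the order: W5, W4, W2, W9. Walking it through (pool after the aborts first):
  pool = (5, 1, 2)
  W5 needs (0, 0, 0) <= (5, 1, 2) -> finishes; pool += (0, 2, 2) = (5, 3, 4)
  W4 needs (2, 0, 2) <= (5, 3, 4) -> finishes; pool += (1, 0, 1) = (6, 3, 5)
  W2 needs (3, 2, 4) <= (6, 3, 5) -> finishes; pool += (0, 1, 1) = (6, 4, 6)
  W9 needs (1, 2, 6) <= (6, 4, 6) -> finishes; pool += (1, 1, 1) = (7, 5, 7)


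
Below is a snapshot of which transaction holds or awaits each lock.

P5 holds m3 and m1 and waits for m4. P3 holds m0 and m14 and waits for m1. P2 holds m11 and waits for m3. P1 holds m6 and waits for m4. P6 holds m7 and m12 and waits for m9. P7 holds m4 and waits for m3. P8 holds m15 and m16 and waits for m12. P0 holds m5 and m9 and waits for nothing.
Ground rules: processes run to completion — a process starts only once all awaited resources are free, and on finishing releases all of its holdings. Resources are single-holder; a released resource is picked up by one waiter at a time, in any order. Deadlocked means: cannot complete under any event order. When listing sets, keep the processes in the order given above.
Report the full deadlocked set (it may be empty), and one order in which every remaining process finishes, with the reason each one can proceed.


Deadlocked set: P5, P3, P2, P1 and P7.
Key observation: the waits loop around P5 -> P7 -> P5 with no way out; P3, P2 and P1 wait into the deadlock from upstream.
One completion order for the rest: P0, P6, P8.
Verifying each step:
  run P0 (it waits on nothing); releases m5 and m9
  P6: everything it awaited (m9) is free; runs, freeing m7 and m12
  P8: everything it awaited (m12) is free; runs, freeing m15 and m16


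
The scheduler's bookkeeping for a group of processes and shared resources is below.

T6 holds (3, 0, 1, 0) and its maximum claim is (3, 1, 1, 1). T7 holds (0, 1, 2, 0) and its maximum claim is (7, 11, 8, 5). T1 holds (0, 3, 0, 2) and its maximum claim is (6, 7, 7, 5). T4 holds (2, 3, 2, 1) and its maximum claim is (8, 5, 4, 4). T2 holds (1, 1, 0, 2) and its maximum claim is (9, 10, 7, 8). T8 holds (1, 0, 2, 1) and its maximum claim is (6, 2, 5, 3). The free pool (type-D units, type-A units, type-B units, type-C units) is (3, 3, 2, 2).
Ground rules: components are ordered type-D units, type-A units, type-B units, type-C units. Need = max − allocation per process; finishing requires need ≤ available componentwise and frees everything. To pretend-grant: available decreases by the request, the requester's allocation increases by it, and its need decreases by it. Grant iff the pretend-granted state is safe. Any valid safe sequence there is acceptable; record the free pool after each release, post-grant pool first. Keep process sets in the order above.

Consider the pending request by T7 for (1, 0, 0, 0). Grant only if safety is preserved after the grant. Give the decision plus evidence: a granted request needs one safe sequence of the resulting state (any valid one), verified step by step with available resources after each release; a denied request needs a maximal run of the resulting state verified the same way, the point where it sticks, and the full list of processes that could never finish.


GRANT: granting preserves safety; a valid post-grant sequence is T6, T8, T4, T1, T2, T7.
Key observation: the grant leaves (2, 3, 2, 2) free — enough for T6, whose release restarts the cascade.
Check on the post-grant state, step by step:
  pool = (2, 3, 2, 2)
  T6: need (0, 1, 0, 1) fits (2, 3, 2, 2); releases (3, 0, 1, 0), pool now (5, 3, 3, 2)
  T8: need (5, 2, 3, 2) fits (5, 3, 3, 2); releases (1, 0, 2, 1), pool now (6, 3, 5, 3)
  T4: need (6, 2, 2, 3) fits (6, 3, 5, 3); releases (2, 3, 2, 1), pool now (8, 6, 7, 4)
  T1: need (6, 4, 7, 3) fits (8, 6, 7, 4); releases (0, 3, 0, 2), pool now (8, 9, 7, 6)
  T2: need (8, 9, 7, 6) fits (8, 9, 7, 6); releases (1, 1, 0, 2), pool now (9, 10, 7, 8)
  T7: need (6, 10, 6, 5) fits (9, 10, 7, 8); releases (1, 1, 2, 0), pool now (10, 11, 9, 8)


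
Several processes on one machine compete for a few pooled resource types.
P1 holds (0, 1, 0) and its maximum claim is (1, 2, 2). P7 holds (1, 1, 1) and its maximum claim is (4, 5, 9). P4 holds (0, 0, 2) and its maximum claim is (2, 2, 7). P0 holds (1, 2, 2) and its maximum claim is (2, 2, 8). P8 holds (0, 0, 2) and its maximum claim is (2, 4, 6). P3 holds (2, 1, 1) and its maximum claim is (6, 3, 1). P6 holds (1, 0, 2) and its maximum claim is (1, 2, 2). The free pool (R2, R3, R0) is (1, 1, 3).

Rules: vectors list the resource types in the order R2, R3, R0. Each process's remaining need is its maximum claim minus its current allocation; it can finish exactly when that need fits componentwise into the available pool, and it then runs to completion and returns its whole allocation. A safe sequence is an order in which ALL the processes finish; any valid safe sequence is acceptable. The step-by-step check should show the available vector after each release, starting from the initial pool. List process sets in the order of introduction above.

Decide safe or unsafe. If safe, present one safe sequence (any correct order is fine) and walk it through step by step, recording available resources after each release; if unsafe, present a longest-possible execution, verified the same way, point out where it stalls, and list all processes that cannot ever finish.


SAFE, for example via the order P1, P6, P4, P0, P8, P7, P3.
Key observation: P1 is the earliest step where a requested resource binds exactly: need (1, 1, 2), pool (1, 1, 3) at its turn.
Step-by-step check:
  pool = (1, 1, 3)
  run P1 (needs (1, 1, 2), free (1, 1, 3)); after release of (0, 1, 0) the pool is (1, 2, 3)
  run P6 (needs (0, 2, 0), free (1, 2, 3)); after release of (1, 0, 2) the pool is (2, 2, 5)
  run P4 (needs (2, 2, 5), free (2, 2, 5)); after release of (0, 0, 2) the pool is (2, 2, 7)
  run P0 (needs (1, 0, 6), free (2, 2, 7)); after release of (1, 2, 2) the pool is (3, 4, 9)
  run P8 (needs (2, 4, 4), free (3, 4, 9)); after release of (0, 0, 2) the pool is (3, 4, 11)
  run P7 (needs (3, 4, 8), free (3, 4, 11)); after release of (1, 1, 1) the pool is (4, 5, 12)
  run P3 (needs (4, 2, 0), free (4, 5, 12)); after release of (2, 1, 1) the pool is (6, 6, 13)


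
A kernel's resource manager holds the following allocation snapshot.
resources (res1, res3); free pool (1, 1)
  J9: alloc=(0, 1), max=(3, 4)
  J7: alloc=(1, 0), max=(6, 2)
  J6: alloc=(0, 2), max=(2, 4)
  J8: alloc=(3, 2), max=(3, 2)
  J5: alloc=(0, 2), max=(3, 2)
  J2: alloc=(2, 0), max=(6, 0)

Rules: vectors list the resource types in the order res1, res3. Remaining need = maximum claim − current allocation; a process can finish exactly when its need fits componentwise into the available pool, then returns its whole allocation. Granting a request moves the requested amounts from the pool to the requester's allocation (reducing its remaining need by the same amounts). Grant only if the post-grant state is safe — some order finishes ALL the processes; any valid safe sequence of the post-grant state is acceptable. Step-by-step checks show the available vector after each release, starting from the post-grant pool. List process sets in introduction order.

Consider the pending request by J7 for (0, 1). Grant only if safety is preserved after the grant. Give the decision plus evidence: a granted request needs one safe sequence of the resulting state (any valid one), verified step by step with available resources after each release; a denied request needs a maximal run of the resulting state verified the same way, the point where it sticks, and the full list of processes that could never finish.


GRANT: granting preserves safety; a valid post-grant sequence is J8, J5, J9, J2, J7, J6.
Key observation: even at the reduced pool (1, 0), J8 fits immediately, so safety survives the grant.
Step-by-step check of the post-grant state:
  pool = (1, 0)
  J8 needs (0, 0) <= (1, 0) -> finishes; pool += (3, 2) = (4, 2)
  J5 needs (3, 0) <= (4, 2) -> finishes; pool += (0, 2) = (4, 4)
  J9 needs (3, 3) <= (4, 4) -> finishes; pool += (0, 1) = (4, 5)
  J2 needs (4, 0) <= (4, 5) -> finishes; pool += (2, 0) = (6, 5)
  J7 needs (5, 1) <= (6, 5) -> finishes; pool += (1, 1) = (7, 6)
  J6 needs (2, 2) <= (7, 6) -> finishes; pool += (0, 2) = (7, 8)


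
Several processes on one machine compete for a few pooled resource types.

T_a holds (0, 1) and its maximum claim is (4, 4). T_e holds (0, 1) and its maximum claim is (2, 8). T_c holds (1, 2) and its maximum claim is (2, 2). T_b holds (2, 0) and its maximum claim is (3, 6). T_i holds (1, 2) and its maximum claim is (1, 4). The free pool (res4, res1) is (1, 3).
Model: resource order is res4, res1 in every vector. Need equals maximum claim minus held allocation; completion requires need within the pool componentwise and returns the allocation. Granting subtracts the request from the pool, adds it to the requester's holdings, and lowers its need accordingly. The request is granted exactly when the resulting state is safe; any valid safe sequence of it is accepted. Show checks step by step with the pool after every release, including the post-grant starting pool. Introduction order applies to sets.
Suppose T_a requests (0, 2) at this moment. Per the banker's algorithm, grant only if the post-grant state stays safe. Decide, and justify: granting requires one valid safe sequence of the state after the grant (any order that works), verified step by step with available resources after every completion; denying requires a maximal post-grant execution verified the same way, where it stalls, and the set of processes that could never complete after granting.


DENY — the pretend-granted state is unsafe.
Key observation: after T_c, T_i the pool peaks at (3, 5), and each blocked process is short somewhere: T_a on res4; T_e on res1; T_b on res1.
After a pretend grant, a maximal execution: T_c, T_i — then nothing else fits. Check, step by step:
  pool = (1, 1)
  T_c needs (1, 0) <= (1, 1) -> finishes; pool += (1, 2) = (2, 3)
  T_i needs (0, 2) <= (2, 3) -> finishes; pool += (1, 2) = (3, 5)
  blocked: T_a wants (4, 1), pool (3, 5) — not enough res4
  blocked: T_e wants (2, 7), pool (3, 5) — not enough res1
  blocked: T_b wants (1, 6), pool (3, 5) — not enough res1
Processes that could never finish after the grant: T_a, T_e and T_b.


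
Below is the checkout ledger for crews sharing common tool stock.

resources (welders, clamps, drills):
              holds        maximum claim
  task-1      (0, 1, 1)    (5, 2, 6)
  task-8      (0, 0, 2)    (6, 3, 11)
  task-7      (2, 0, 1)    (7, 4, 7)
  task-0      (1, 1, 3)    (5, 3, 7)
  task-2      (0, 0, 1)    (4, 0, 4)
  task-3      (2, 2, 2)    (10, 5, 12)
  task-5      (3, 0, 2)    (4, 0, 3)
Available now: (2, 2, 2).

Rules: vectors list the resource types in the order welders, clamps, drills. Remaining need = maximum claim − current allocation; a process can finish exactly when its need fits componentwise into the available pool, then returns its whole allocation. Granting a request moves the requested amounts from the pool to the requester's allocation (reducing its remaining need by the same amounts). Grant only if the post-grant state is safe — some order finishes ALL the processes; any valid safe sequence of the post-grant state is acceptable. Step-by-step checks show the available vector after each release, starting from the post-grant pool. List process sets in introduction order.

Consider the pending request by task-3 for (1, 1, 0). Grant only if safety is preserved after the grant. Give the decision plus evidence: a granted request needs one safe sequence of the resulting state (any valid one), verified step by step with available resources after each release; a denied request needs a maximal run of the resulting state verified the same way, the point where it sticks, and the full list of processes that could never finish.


DENY — the pretend-granted state is unsafe.
Key observation: after task-5, task-2 the pool peaks at (4, 1, 5), and each blocked process is short somewhere: task-1 on welders; task-8 on welders, clamps, drills; task-7 on welders, clamps, drills; task-0 on clamps; task-3 on welders, clamps, drills.
Pretend the grant happened; the run task-5, task-2 goes as far as possible. Check, step by step:
  pool = (1, 1, 2)
  run task-5 (needs (1, 0, 1), free (1, 1, 2)); after release of (3, 0, 2) the pool is (4, 1, 4)
  run task-2 (needs (4, 0, 3), free (4, 1, 4)); after release of (0, 0, 1) the pool is (4, 1, 5)
  task-1 cannot run: need (5, 1, 5) vs free (4, 1, 5) (insufficient welders)
  task-8 cannot run: need (6, 3, 9) vs free (4, 1, 5) (insufficient welders, clamps and drills)
  task-7 cannot run: need (5, 4, 6) vs free (4, 1, 5) (insufficient welders, clamps and drills)
  task-0 cannot run: need (4, 2, 4) vs free (4, 1, 5) (insufficient clamps)
  task-3 cannot run: need (7, 2, 10) vs free (4, 1, 5) (insufficient welders, clamps and drills)
Processes that could never finish after the grant: task-1, task-8, task-7, task-0 and task-3.


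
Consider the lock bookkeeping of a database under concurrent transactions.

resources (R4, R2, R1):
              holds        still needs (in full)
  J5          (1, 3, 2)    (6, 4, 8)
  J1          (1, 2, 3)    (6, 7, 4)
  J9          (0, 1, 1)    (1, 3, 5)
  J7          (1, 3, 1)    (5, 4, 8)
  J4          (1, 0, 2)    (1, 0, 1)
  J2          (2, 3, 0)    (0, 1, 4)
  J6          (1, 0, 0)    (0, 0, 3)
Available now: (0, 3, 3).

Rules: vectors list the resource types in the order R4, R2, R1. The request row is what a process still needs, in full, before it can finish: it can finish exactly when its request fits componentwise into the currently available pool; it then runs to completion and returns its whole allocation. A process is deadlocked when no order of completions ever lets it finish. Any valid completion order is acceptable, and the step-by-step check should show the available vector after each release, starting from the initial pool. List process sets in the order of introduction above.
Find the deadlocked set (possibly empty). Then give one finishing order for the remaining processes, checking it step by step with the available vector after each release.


Deadlocked: J5, J1 and J7.
Key observation: the pool after J6, J4, J9, J2 is (4, 7, 6); every surviving request exceeds it in R4, so progress ends there.
One completion order for the rest: J6, J4, J9, J2. Walking it through:
  pool = (0, 3, 3)
  run J6 (needs (0, 0, 3), free (0, 3, 3)); after release of (1, 0, 0) the pool is (1, 3, 3)
  run J4 (needs (1, 0, 1), free (1, 3, 3)); after release of (1, 0, 2) the pool is (2, 3, 5)
  run J9 (needs (1, 3, 5), free (2, 3, 5)); after release of (0, 1, 1) the pool is (2, 4, 6)
  run J2 (needs (0, 1, 4), free (2, 4, 6)); after release of (2, 3, 0) the pool is (4, 7, 6)
The blocked processes can never fit:
  J5 cannot run: need (6, 4, 8) vs free (4, 7, 6) (insufficient R4 and R1)
  J1 cannot run: need (6, 7, 4) vs free (4, 7, 6) (insufficient R4)
  J7 cannot run: need (5, 4, 8) vs free (4, 7, 6) (insufficient R4 and R1)


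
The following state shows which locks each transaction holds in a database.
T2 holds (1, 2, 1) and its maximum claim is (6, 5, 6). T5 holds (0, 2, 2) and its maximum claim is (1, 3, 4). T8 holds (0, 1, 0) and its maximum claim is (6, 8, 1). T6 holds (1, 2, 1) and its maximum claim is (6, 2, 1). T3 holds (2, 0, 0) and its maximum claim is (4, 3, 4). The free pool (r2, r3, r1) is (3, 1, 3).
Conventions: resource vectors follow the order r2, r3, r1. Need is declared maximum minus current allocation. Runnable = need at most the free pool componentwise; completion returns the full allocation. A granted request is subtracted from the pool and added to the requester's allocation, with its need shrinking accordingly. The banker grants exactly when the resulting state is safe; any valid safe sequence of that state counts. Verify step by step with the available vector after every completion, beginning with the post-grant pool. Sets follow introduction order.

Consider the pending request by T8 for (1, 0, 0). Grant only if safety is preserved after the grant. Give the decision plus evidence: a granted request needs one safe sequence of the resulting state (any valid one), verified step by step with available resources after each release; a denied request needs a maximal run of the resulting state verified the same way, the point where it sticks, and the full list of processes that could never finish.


DENY — the pretend-granted state is unsafe.
Key observation: even finishing T5, T3 leaves just (4, 3, 5) free — too little r2 for any of the remaining processes.
Pretend the grant happened; the run T5, T3 goes as far as possible. Verifying each step:
  pool = (2, 1, 3)
  run T5 (needs (1, 1, 2), free (2, 1, 3)); after release of (0, 2, 2) the pool is (2, 3, 5)
  run T3 (needs (2, 3, 4), free (2, 3, 5)); after release of (2, 0, 0) the pool is (4, 3, 5)
  T2 cannot run: need (5, 3, 5) vs free (4, 3, 5) (insufficient r2)
  T8 cannot run: need (5, 7, 1) vs free (4, 3, 5) (insufficient r2 and r3)
  T6 cannot run: need (5, 0, 0) vs free (4, 3, 5) (insufficient r2)
Processes that could never finish after the grant: T2, T8 and T6.


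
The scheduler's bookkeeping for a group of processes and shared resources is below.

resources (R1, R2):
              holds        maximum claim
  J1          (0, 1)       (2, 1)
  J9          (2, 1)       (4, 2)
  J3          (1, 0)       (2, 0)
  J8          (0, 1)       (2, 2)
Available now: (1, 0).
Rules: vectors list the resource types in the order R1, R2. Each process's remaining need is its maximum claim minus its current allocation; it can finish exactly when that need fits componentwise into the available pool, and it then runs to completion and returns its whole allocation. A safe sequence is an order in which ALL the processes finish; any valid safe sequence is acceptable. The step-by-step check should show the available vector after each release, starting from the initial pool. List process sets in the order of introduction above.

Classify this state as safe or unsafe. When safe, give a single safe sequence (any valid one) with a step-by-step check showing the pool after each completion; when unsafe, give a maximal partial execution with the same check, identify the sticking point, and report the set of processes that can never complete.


SAFE — a valid safe sequence is J3, J1, J8, J9.
Key observation: reading the order forward, J3 is the first process whose need (1, 0) meets the free pool (1, 0) exactly on a resource it requests.
Check, step by step:
  pool = (1, 0)
  J3: need (1, 0) fits (1, 0); releases (1, 0), pool now (2, 0)
  J1: need (2, 0) fits (2, 0); releases (0, 1), pool now (2, 1)
  J8: need (2, 1) fits (2, 1); releases (0, 1), pool now (2, 2)
  J9: need (2, 1) fits (2, 2); releases (2, 1), pool now (4, 3)


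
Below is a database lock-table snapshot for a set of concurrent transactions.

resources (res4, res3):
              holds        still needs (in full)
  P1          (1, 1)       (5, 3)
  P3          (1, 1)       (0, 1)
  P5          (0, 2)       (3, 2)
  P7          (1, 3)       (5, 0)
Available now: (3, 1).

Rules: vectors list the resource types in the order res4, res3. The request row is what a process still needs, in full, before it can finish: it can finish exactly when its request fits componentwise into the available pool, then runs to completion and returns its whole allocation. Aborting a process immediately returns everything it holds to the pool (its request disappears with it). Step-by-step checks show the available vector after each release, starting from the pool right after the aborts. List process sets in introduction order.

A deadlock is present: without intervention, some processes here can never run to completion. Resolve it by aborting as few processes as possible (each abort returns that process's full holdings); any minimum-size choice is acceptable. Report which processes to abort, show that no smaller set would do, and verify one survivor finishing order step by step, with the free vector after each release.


Minimum abort set: P7.
Key observation: P1 had no path to completion before; after the abort of P7 ((1, 3) returned), step 3 is where it fits.
Minimality: the empty abort set fails — the state is deadlocked as it stands.
The survivors complete as P5, P3, P1. Verifying each step (starting from the post-abort pool):
  pool = (4, 4)
  run P5 (needs (3, 2), free (4, 4)); after release of (0, 2) the pool is (4, 6)
  run P3 (needs (0, 1), free (4, 6)); after release of (1, 1) the pool is (5, 7)
  run P1 (needs (5, 3), free (5, 7)); after release of (1, 1) the pool is (6, 8)


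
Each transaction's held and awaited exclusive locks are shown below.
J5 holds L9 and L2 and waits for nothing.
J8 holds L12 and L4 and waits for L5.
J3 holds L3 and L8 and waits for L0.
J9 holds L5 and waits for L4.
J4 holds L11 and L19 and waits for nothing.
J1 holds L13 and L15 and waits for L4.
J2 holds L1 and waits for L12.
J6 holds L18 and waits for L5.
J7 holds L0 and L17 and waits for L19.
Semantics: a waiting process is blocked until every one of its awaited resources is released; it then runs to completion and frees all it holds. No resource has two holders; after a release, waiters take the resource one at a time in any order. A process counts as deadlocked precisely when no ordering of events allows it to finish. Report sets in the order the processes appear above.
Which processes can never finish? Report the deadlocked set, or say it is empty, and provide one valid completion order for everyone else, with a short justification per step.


The deadlocked set is J8, J9, J1, J2 and J6.
Key observation: the loop J8 -> J9 -> J8 blocks itself forever; J1, J2 and J6 wait into the deadlock from upstream.
The rest can finish in the order J4, J7, J5, J3.
Verifying each step:
  J4: no waits; runs immediately, freeing L11 and L19
  J7: everything it awaited (L19) is free; runs, freeing L0 and L17
  J5: no waits; runs immediately, freeing L9 and L2
  J3: everything it awaited (L0) is free; runs, freeing L3 and L8


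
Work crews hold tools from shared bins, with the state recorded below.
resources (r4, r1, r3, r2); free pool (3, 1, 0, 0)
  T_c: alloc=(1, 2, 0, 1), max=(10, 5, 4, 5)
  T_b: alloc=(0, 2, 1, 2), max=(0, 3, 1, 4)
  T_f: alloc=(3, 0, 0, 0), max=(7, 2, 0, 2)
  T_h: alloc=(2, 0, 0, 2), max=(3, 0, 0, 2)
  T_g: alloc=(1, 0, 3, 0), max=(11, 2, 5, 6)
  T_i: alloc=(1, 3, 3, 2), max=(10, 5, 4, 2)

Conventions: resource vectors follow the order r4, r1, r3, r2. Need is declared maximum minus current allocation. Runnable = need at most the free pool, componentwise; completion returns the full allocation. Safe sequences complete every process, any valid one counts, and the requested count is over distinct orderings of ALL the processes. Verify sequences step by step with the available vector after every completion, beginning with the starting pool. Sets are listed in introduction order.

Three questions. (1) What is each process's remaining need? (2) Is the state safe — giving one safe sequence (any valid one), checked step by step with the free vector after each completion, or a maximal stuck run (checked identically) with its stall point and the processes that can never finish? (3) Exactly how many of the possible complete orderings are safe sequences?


(1) Need matrix, components ordered r4, r1, r3, r2:
  T_c: (9, 3, 4, 4)
  T_b: (0, 1, 0, 2)
  T_f: (4, 2, 0, 2)
  T_h: (1, 0, 0, 0)
  T_g: (10, 2, 2, 6)
  T_i: (9, 2, 1, 0)
(2) The state is UNSAFE.
Key observation: the wall is r4: completing T_h, T_b, T_f brings the pool only to (8, 3, 1, 4), and all the rest need more.
A maximal execution: T_h, T_b, T_f — then nothing else fits. Verifying each step:
  pool = (3, 1, 0, 0)
  run T_h (needs (1, 0, 0, 0), free (3, 1, 0, 0)); after release of (2, 0, 0, 2) the pool is (5, 1, 0, 2)
  run T_b (needs (0, 1, 0, 2), free (5, 1, 0, 2)); after release of (0, 2, 1, 2) the pool is (5, 3, 1, 4)
  run T_f (needs (4, 2, 0, 2), free (5, 3, 1, 4)); after release of (3, 0, 0, 0) the pool is (8, 3, 1, 4)
  T_c cannot run: need (9, 3, 4, 4) vs free (8, 3, 1, 4) (insufficient r4 and r3)
  T_g cannot run: need (10, 2, 2, 6) vs free (8, 3, 1, 4) (insufficient r4, r3 and r2)
  T_i cannot run: need (9, 2, 1, 0) vs free (8, 3, 1, 4) (insufficient r4)
Never able to finish: T_c, T_g and T_i.
(3) Exactly 0 of the possible complete orderings are safe sequences.


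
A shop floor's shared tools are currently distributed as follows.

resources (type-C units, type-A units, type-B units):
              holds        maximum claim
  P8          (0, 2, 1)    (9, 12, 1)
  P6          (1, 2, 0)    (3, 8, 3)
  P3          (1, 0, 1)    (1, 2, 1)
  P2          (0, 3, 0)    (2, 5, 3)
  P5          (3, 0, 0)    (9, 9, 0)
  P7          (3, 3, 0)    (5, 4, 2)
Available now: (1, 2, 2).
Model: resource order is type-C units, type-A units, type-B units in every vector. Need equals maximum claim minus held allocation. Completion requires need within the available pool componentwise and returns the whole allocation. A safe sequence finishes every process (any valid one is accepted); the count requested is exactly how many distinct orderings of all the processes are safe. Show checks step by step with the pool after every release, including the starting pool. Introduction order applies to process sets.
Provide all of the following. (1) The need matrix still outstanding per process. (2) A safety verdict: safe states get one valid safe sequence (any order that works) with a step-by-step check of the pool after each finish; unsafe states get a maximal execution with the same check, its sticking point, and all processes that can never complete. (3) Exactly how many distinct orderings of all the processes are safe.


(1) Need matrix, components ordered type-C units, type-A units, type-B units:
  P8: (9, 10, 0)
  P6: (2, 6, 3)
  P3: (0, 2, 0)
  P2: (2, 2, 3)
  P5: (6, 9, 0)
  P7: (2, 1, 2)
(2) SAFE. One safe sequence: P3, P7, P2, P6, P5, P8.
Key observation: the first exact fit in this order is P3 — it needs (0, 2, 0) with (1, 2, 2) free, meeting a requested resource to the last unit.
Verifying each step:
  pool = (1, 2, 2)
  P3 needs (0, 2, 0) <= (1, 2, 2) -> finishes; pool += (1, 0, 1) = (2, 2, 3)
  P7 needs (2, 1, 2) <= (2, 2, 3) -> finishes; pool += (3, 3, 0) = (5, 5, 3)
  P2 needs (2, 2, 3) <= (5, 5, 3) -> finishes; pool += (0, 3, 0) = (5, 8, 3)
  P6 needs (2, 6, 3) <= (5, 8, 3) -> finishes; pool += (1, 2, 0) = (6, 10, 3)
  P5 needs (6, 9, 0) <= (6, 10, 3) -> finishes; pool += (3, 0, 0) = (9, 10, 3)
  P8 needs (9, 10, 0) <= (9, 10, 3) -> finishes; pool += (0, 2, 1) = (9, 12, 4)
(3) Precisely 2 of the possible complete orderings are safe sequences.


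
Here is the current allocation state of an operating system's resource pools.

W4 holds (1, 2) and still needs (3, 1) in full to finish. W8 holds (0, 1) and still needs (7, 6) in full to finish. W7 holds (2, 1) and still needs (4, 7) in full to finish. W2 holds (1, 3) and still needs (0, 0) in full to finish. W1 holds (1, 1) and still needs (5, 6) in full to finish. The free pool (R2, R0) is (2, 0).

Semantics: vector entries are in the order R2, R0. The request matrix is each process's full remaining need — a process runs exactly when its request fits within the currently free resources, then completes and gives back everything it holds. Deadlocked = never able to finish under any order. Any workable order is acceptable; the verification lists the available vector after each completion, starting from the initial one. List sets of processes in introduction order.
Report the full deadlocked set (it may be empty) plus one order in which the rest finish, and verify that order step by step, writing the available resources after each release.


The deadlocked set is W8, W7 and W1.
Key observation: even finishing W2, W4 leaves just (4, 5) free — too little R0 for any of the remaining processes.
The rest can finish in the order W2, W4. Step-by-step check:
  pool = (2, 0)
  W2 needs (0, 0) <= (2, 0) -> finishes; pool += (1, 3) = (3, 3)
  W4 needs (3, 1) <= (3, 3) -> finishes; pool += (1, 2) = (4, 5)
The stuck group stays short no matter what:
  W8 cannot run: need (7, 6) vs free (4, 5) (insufficient R2 and R0)
  W7 cannot run: need (4, 7) vs free (4, 5) (insufficient R0)
  W1 cannot run: need (5, 6) vs free (4, 5) (insufficient R2 and R0)


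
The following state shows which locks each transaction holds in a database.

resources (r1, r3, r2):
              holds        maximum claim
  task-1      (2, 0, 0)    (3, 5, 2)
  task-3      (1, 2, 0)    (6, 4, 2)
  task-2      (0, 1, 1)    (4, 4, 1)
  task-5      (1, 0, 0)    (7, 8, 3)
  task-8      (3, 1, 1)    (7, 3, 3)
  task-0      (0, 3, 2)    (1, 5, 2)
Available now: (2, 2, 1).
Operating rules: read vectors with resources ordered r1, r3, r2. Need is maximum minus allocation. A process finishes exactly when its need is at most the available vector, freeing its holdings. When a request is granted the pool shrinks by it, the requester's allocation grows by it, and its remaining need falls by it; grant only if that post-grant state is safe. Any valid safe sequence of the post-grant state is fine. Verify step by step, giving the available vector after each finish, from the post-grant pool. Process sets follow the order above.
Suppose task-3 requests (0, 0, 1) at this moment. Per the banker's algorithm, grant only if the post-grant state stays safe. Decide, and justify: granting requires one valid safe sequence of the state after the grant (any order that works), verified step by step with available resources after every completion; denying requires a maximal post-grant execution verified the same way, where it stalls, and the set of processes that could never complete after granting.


GRANT — the state after the grant stays safe, e.g. via task-0, task-1, task-8, task-3, task-2, task-5.
Key observation: the grant leaves (2, 2, 0) free — enough for task-0, whose release restarts the cascade.
Check on the post-grant state, step by step:
  pool = (2, 2, 0)
  run task-0 (needs (1, 2, 0), free (2, 2, 0)); after release of (0, 3, 2) the pool is (2, 5, 2)
  run task-1 (needs (1, 5, 2), free (2, 5, 2)); after release of (2, 0, 0) the pool is (4, 5, 2)
  run task-8 (needs (4, 2, 2), free (4, 5, 2)); after release of (3, 1, 1) the pool is (7, 6, 3)
  run task-3 (needs (5, 2, 1), free (7, 6, 3)); after release of (1, 2, 1) the pool is (8, 8, 4)
  run task-2 (needs (4, 3, 0), free (8, 8, 4)); after release of (0, 1, 1) the pool is (8, 9, 5)
  run task-5 (needs (6, 8, 3), free (8, 9, 5)); after release of (1, 0, 0) the pool is (9, 9, 5)


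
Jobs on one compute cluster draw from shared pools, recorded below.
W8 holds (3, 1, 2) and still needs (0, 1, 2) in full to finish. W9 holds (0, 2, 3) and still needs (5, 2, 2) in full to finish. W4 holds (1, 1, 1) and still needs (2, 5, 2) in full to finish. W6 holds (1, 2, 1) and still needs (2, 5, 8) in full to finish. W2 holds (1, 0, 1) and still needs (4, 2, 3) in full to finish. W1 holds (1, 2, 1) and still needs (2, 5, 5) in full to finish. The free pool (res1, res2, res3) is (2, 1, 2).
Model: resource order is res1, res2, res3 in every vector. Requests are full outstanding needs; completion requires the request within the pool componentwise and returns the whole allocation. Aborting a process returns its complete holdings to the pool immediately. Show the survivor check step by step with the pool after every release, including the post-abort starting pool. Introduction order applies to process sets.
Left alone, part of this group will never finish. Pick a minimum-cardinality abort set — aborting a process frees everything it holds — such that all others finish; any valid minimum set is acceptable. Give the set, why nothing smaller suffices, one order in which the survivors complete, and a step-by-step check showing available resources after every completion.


The answer: abort W6.
Key observation: W1 had no path to completion before; after the abort of W6 ((1, 2, 1) returned), step 4 is where it fits.
No smaller set exists: with zero aborts the deadlock remains.
Survivors finish in the order: W8, W9, W2, W1, W4. Step-by-step check (pool after the aborts first):
  pool = (3, 3, 3)
  run W8 (needs (0, 1, 2), free (3, 3, 3)); after release of (3, 1, 2) the pool is (6, 4, 5)
  run W9 (needs (5, 2, 2), free (6, 4, 5)); after release of (0, 2, 3) the pool is (6, 6, 8)
  run W2 (needs (4, 2, 3), free (6, 6, 8)); after release of (1, 0, 1) the pool is (7, 6, 9)
  run W1 (needs (2, 5, 5), free (7, 6, 9)); after release of (1, 2, 1) the pool is (8, 8, 10)
  run W4 (needs (2, 5, 2), free (8, 8, 10)); after release of (1, 1, 1) the pool is (9, 9, 11)
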